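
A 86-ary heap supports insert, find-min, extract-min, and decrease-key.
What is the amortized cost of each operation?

The 86-ary heap has height O(log_86 n). Insert sifts up: O(log_86 n). Find-min reads the root: O(1). Extract-min sifts down comparing 86 children per level: O(86 * log_86 n). Decrease-key sifts up: O(log_86 n).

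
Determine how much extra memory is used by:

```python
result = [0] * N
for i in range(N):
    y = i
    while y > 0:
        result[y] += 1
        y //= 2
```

Space complexity: O(n).
Auxiliary storage grows linearly with the input size n in the worst case.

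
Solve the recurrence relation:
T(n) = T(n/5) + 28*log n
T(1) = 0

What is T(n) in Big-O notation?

Each of the log_5(n) levels adds O(log n). T(n) = O(log^2 n).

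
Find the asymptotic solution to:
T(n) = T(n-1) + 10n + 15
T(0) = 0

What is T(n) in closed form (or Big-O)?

Dominant term in sum is 10*sum(i, i=1..n) = 10*n*(n+1)/2 = O(n^2).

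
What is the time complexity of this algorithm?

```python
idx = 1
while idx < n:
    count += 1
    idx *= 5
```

Time complexity: O(log n).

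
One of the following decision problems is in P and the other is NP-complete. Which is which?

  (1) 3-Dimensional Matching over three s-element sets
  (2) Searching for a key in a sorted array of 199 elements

(1) is NP-complete: one of Karp's 21 NP-complete problems.
(2) is P: binary search runs in O(log n).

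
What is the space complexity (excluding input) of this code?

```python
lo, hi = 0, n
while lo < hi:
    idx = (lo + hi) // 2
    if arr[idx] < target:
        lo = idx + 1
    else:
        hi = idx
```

Space complexity: O(1).
Only a constant amount of auxiliary storage is used; nothing grows with n.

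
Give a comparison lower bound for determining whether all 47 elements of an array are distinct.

In the algebraic decision-tree model, the YES region for element distinctness on 47 elements has 47! connected components (one per ordering). Ben-Or's theorem then gives a lower bound of Omega(log(n!)) = Omega(n log n).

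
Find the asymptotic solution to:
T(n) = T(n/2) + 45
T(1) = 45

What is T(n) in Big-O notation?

Each step divides n by 2 and adds 45. After log_2(n) steps, T(n) = O(log n).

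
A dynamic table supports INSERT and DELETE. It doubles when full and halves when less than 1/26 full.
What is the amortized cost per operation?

Using potential function Phi = |2*num_items - table_size| when load > 1/2, and Phi = table_size/2 - num_items otherwise. The gap of 1/26 vs 1/2 for shrinking prevents thrashing. Both insert and delete have O(1) amortized cost.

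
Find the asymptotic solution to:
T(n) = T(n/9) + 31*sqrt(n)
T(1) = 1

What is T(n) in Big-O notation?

Each level contributes sqrt(n/9^k). Geometric series with ratio 1/sqrt(9) < 1 sums to O(sqrt(n)).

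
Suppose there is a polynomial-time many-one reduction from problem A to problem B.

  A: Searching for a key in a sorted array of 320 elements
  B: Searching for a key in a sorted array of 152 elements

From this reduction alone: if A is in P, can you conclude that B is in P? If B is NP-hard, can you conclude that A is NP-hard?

A poly-time reduction A <=_p B transfers tractability DOWN (B easy => A easy) and hardness UP (A hard => B hard), not the reverse.
From A in P, the reduction alone does NOT give B in P: any problem in P trivially reduces to SAT, yet SAT is not known to be in P.
From B NP-hard, the reduction alone does NOT give A NP-hard: again, easy problems reduce to hard ones.
(Here in fact A is P and B is P.)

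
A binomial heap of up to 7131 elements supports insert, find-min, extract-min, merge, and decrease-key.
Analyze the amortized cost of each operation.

A binomial heap with n <= 7131 elements has at most floor(log_2 7131) + 1 = 13 trees. Using potential Phi = number of trees: Insert adds one tree, but cascading merges reduce count -- amortized O(1). Find-min reads the cached minimum pointer: O(1). Extract-min creates O(log n) new trees: O(log n). Merge combines tree lists: O(log n). Decrease-key sifts the element up its tree of height <= log n: O(log n).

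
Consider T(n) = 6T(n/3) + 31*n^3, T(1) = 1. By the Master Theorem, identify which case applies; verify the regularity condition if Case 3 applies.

a=6, b=3, f(n)=31*n^3.
log_3(6) = 1.631 < 3.
f(n) = Omega(n^(1.631+epsilon)) for some epsilon > 0, so Case 3 is the candidate.
Regularity: a*f(n/b) = 6*31*(n/3)^3 = (6/27)*31*n^3 <= c*f(n) with c = 6/27 < 1. Satisfied.
Case 3: T(n) = Theta(n^3).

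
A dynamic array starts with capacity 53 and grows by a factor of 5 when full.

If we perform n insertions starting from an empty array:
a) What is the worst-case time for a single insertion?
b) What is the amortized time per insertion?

(a) Worst-case single insertion: O(n) -- when the array is full at capacity c, the resize copies all c elements, and c can be Theta(n).
(b) Resizes happen at sizes 53, 265, 1325, ... Total copy cost for n insertions: 53 + 265 + ... = O(n) (geometric series with ratio 1/5). Amortized cost per insertion: O(n)/n = O(1).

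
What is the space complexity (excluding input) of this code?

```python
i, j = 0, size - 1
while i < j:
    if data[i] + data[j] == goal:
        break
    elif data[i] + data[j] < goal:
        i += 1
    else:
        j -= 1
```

Space complexity: O(1).
Only a constant amount of auxiliary storage is used; nothing grows with n.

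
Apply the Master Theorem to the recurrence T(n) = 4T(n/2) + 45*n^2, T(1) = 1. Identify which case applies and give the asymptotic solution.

a=4, b=2, f(n)=45*n^2.
log_2(4) = 2, so n^(log_b(a)) = n^2.
f(n) = Theta(n^2), so Case 2 applies.
T(n) = Theta(n^2 log n).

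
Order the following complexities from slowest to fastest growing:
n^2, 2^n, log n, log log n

Ordered by growth rate: log log n < log n < n^2 < 2^n.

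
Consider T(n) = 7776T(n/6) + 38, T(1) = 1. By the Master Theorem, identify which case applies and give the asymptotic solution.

a=7776, b=6, f(n)=38.
log_6(7776) = 5 > 0.
Since f(n) = O(n^0) is polynomially smaller than n^5, Case 1 applies.
T(n) = Theta(n^5).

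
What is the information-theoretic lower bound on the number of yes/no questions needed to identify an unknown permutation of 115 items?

There are 115! = 292509369349301569068815180481773552003419272043053514672100535242441942363589054622883930786268803187059211939585703515345785120071002251720730101703194015956992000000000000000000000000000 permutations. Each yes/no question gives at most 1 bit, so at least ceil(log_2(292509369349301569068815180481773552003419272043053514672100535242441942363589054622883930786268803187059211939585703515345785120071002251720730101703194015956992000000000000000000000000000)) = 627 questions are needed.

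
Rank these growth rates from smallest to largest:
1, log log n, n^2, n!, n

Ordered by growth rate: 1 < log log n < n < n^2 < n!.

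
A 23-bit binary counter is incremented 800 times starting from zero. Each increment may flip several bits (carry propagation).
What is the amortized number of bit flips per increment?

Bit i flips on every 2^i-th increment, so over 800 increments bit i flips floor(800/2^i) times. Summing over i: total flips < 2 * 800. Amortized: < 2 = O(1) per increment.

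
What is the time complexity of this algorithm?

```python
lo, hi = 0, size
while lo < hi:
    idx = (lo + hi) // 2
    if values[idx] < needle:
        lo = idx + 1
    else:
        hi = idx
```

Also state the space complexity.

Time complexity: O(log n).
Space complexity: O(1).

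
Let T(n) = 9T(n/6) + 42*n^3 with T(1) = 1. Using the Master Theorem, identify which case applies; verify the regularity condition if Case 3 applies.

a=9, b=6, f(n)=42*n^3.
log_6(9) = 1.226 < 3.
f(n) = Omega(n^(1.226+epsilon)) for some epsilon > 0, so Case 3 is the candidate.
Regularity: a*f(n/b) = 9*42*(n/6)^3 = (9/216)*42*n^3 <= c*f(n) with c = 9/216 < 1. Satisfied.
Case 3: T(n) = Theta(n^3).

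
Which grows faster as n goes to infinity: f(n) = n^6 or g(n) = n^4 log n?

f(n) = n^6 grows faster: n^6 / (n^4 log n) = n^2/log n -> infinity.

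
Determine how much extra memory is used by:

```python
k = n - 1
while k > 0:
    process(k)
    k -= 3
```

Space complexity: O(1).
Only a constant amount of auxiliary storage is used; nothing grows with n.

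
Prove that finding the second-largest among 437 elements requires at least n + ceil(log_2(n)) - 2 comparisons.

Lower bound (adversary): identifying the maximum requires 437-1 comparisons (each eliminates one candidate). Assign weight 1 to each element; on each comparison the adversary lets the heavier side win and gives it the loser's weight. The max ends with weight 437, but each comparison it wins at most doubles its weight, so the max must win >= ceil(log_2(437)) = 9 comparisons. The second-largest is one of those 9 direct losers to the max, and identifying which one is largest needs >= 9-1 further comparisons. Total >= 437-1 + 9-1 = 444.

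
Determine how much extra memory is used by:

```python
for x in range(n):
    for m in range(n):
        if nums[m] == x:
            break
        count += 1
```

Space complexity: O(1).
Only a constant amount of auxiliary storage is used; nothing grows with n.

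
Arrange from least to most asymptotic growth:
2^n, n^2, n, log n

Ordered by growth rate: log n < n < n^2 < 2^n.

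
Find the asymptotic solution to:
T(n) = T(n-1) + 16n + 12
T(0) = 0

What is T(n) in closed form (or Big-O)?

Dominant term in sum is 16*sum(i, i=1..n) = 16*n*(n+1)/2 = O(n^2).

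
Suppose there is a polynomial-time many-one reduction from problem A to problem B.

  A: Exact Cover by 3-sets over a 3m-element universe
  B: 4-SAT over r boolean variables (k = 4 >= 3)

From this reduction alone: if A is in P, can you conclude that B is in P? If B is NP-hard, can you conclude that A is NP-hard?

A poly-time reduction A <=_p B transfers tractability DOWN (B easy => A easy) and hardness UP (A hard => B hard), not the reverse.
From A in P, the reduction alone does NOT give B in P: any problem in P trivially reduces to SAT, yet SAT is not known to be in P.
From B NP-hard, the reduction alone does NOT give A NP-hard: again, easy problems reduce to hard ones.
(Here in fact A is NP-complete and B is NP-complete.)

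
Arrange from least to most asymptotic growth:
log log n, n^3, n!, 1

Ordered by growth rate: 1 < log log n < n^3 < n!.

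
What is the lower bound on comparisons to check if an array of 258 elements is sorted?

To verify 258 elements are sorted, we must compare each consecutive pair. Skipping any pair allows an adversary to swap them. Therefore 257 comparisons are necessary and sufficient.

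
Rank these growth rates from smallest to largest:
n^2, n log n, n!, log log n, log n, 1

Ordered by growth rate: 1 < log log n < log n < n log n < n^2 < n!.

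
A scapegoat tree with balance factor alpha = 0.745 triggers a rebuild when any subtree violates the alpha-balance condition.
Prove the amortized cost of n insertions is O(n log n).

Define potential Phi = c * sum of |size(left(v)) - size(right(v))| over all nodes. An insertion at depth d costs O(d) = O(log n) and increases Phi by O(log n). When a rebuild of subtree of size s occurs, it costs O(s) but reduces Phi by Omega(s). With alpha = 0.745, between rebuilds Omega(s) insertions must occur. Amortized cost per insertion: O(log n).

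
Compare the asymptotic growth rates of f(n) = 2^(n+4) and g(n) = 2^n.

f(n) = 2^(n+4) and g(n) = 2^n are Theta of each other: 2^(n+4) = 2^4 * 2^n = Theta(2^n).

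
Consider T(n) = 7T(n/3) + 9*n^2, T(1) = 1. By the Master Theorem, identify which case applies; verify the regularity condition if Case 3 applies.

a=7, b=3, f(n)=9*n^2.
log_3(7) = 1.771 < 2.
f(n) = Omega(n^(1.771+epsilon)) for some epsilon > 0, so Case 3 is the candidate.
Regularity: a*f(n/b) = 7*9*(n/3)^2 = (7/9)*9*n^2 <= c*f(n) with c = 7/9 < 1. Satisfied.
Case 3: T(n) = Theta(n^2).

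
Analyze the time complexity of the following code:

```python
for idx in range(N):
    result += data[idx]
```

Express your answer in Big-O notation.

Time complexity: O(n).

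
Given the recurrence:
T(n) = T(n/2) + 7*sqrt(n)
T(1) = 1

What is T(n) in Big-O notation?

Each level contributes sqrt(n/2^k). Geometric series with ratio 1/sqrt(2) < 1 sums to O(sqrt(n)).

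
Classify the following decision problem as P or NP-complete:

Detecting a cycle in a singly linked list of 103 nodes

This problem is in P: Floyd's tortoise-and-hare runs in O(n) time, O(1) space.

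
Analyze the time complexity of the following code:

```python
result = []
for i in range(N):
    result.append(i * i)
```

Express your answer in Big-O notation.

Time complexity: O(n).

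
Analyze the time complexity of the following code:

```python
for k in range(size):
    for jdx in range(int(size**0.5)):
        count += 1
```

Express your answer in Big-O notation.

Time complexity: O(n * sqrt(n)).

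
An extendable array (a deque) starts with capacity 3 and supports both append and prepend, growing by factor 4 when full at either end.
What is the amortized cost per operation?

Growth at either end copies all elements; capacities form a geometric sequence with ratio 4, so total copy cost over n operations is O(n) (two geometric series). Amortized O(1).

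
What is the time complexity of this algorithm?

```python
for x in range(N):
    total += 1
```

Time complexity: O(n).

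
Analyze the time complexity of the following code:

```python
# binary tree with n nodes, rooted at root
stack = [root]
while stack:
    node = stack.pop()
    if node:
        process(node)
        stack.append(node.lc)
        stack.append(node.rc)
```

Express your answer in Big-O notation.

Time complexity: O(n).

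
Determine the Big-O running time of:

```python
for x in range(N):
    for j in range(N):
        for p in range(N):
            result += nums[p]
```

Time complexity: O(n^3).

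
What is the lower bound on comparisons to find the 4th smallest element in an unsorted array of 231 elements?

Finding the 4th smallest of 231 elements requires Omega(n) comparisons. Every element must participate in at least one comparison; otherwise it could be the 4th smallest.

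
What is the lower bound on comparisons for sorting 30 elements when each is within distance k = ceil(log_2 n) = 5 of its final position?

Partition the 30 positions into floor(n/k) blocks of k = 5 consecutive positions; any permutation within a block keeps every element within k of its final position, so there are at least (k!)^(n/k) distinguishable inputs. Lower bound: log_2((k!)^(n/k)) = (n/k) * log_2(k!) = Theta(n log k); with k = ceil(log_2 n), this is Omega(n log log n).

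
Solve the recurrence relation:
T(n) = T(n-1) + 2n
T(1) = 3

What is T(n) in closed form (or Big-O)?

Unrolling: T(n) = 3 + 2*(2 + 3 + ... + n) = 3 + 2*(n(n+1)/2 - 1) = O(n^2).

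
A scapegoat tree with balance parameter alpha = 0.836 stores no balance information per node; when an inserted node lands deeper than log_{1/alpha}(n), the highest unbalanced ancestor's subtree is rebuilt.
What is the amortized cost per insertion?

Search/insert path is O(log n). A rebuild of a subtree of size s costs O(s), but with alpha = 0.836 at least Omega(s) insertions must have occurred in that subtree since its last rebuild. Charging O(1) of the rebuild to each such insertion gives O(log n) amortized.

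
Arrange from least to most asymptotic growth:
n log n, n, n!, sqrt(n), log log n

Ordered by growth rate: log log n < sqrt(n) < n < n log n < n!.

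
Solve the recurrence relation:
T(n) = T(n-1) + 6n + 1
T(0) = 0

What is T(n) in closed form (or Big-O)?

Dominant term in sum is 6*sum(i, i=1..n) = 6*n*(n+1)/2 = O(n^2).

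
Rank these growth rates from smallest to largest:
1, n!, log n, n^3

Ordered by growth rate: 1 < log n < n^3 < n!.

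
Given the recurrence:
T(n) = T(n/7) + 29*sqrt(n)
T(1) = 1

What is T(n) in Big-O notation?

Each level contributes sqrt(n/7^k). Geometric series with ratio 1/sqrt(7) < 1 sums to O(sqrt(n)).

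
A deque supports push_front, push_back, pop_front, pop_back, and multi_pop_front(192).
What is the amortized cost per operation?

Assign 2 credits to each push operation. A pop uses 1 saved credit. multi_pop_front(192) uses up to 192 saved credits from previous pushes. Credits never go negative. Amortized cost is O(1).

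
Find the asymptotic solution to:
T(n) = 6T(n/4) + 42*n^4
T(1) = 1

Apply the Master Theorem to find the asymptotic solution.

a=6, b=4, f(n)=42*n^4. log_4(6) = 1.292 < 4. Case 3: T(n) = O(n^4).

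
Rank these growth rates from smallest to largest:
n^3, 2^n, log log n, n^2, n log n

Ordered by growth rate: log log n < n log n < n^2 < n^3 < 2^n.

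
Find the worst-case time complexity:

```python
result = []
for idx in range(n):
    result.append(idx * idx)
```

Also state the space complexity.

Time complexity: O(n).
Space complexity: O(n).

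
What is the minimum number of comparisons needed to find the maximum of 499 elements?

Finding the maximum requires 498 comparisons. Each comparison eliminates exactly one candidate. With 499 candidates, we need 498 eliminations.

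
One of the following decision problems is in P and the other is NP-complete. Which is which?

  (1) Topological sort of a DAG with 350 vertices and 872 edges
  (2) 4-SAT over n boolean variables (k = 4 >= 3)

(1) is P: DFS-based topological sort runs in O(V+E).
(2) is NP-complete: 3-SAT is NP-complete (Cook-Levin); k-SAT for k>=3 reduces from 3-SAT.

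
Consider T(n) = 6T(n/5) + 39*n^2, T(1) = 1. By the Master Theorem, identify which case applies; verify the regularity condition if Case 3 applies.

a=6, b=5, f(n)=39*n^2.
log_5(6) = 1.113 < 2.
f(n) = Omega(n^(1.113+epsilon)) for some epsilon > 0, so Case 3 is the candidate.
Regularity: a*f(n/b) = 6*39*(n/5)^2 = (6/25)*39*n^2 <= c*f(n) with c = 6/25 < 1. Satisfied.
Case 3: T(n) = Theta(n^2).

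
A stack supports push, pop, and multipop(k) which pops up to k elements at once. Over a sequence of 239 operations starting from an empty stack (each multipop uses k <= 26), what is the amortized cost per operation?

Each element is pushed exactly once and popped at most once (whether by pop or as part of a multipop). So the total number of individual pops over the whole sequence is at most the number of pushes, which is at most 239. Total work <= 2 * 239, hence O(1) amortized per operation.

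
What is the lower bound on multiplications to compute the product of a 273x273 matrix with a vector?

A 273x273 matrix-vector product has 273 inner products of length 273. Output depends on all 273^2 = 74529 matrix entries. At least 74529 multiplications needed.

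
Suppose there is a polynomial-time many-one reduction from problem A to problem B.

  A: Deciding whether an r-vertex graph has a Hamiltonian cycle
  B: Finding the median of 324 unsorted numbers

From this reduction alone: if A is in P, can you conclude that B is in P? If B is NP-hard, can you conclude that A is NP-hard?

A poly-time reduction A <=_p B transfers tractability DOWN (B easy => A easy) and hardness UP (A hard => B hard), not the reverse.
From A in P, the reduction alone does NOT give B in P: any problem in P trivially reduces to SAT, yet SAT is not known to be in P.
From B NP-hard, the reduction alone does NOT give A NP-hard: again, easy problems reduce to hard ones.
(Here in fact A is NP-complete and B is in P, so no such reduction is known -- its existence would imply P = NP; the analysis concerns only what the assumed reduction would or would not let you conclude.)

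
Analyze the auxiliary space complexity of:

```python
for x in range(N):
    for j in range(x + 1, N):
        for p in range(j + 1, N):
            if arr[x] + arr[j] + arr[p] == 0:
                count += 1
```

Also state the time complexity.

Space complexity: O(1).
Only a constant amount of auxiliary storage is used; nothing grows with n.
Time complexity: O(n^3).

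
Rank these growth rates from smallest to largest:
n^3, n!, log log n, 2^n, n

Ordered by growth rate: log log n < n < n^3 < 2^n < n!.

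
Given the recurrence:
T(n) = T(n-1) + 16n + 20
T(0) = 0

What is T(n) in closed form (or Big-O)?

Dominant term in sum is 16*sum(i, i=1..n) = 16*n*(n+1)/2 = O(n^2).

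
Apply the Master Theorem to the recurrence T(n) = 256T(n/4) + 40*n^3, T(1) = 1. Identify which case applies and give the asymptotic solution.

a=256, b=4, f(n)=40*n^3.
log_4(256) = 4 > 3.
Since f(n) = O(n^3) is polynomially smaller than n^4, Case 1 applies.
T(n) = Theta(n^4).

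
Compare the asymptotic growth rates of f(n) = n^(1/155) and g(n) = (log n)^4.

f(n) = n^(1/155) grows faster: any positive power of n dominates any polylog.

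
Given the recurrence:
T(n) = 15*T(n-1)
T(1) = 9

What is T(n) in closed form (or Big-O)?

Each step multiplies by 15. T(n) = T(1)*15^(n-1) = 9*15^(n-1).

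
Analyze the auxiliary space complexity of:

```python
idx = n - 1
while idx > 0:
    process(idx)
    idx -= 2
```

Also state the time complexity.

Space complexity: O(1).
Only a constant amount of auxiliary storage is used; nothing grows with n.
Time complexity: O(n).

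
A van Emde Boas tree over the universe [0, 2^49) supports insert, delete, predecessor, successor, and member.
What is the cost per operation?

vEB recursively partitions [0, 562949953421312) into sqrt(u) clusters of size sqrt(u). Each operation recurses into either one cluster or the summary, never both: T(u) = T(sqrt(u)) + O(1) => T(u) = O(log log u) = O(log 49). This is worst-case, not just amortized.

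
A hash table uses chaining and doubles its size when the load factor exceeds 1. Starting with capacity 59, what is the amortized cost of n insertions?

Rehashing occurs when load exceeds 1. Total rehash cost is geometric series summing to O(n). Each insertion itself is O(1). Amortized: O(1).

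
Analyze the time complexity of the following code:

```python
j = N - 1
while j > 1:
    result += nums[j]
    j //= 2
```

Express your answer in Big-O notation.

Time complexity: O(log n).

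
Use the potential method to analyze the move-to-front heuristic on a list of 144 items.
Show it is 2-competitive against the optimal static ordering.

Let Phi = number of inversions between the MTF list and the optimal static list (0 <= Phi <= C(144,2)). Accessing an element at MTF position k and optimal position j: the move-to-front destroys all k-1 inversions in front of it that are not in front in optimal (>= k-j of them) and creates at most j-1 new ones. Amortized cost <= k + (j-1) - (k-j) = 2j - 1 <= 2 * optimal cost.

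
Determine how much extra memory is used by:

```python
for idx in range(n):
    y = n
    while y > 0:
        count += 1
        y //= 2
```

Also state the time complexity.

Space complexity: O(1).
Only a constant amount of auxiliary storage is used; nothing grows with n.
Time complexity: O(n log n).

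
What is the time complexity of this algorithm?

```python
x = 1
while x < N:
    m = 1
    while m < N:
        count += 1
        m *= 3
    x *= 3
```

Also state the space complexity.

Time complexity: O(log^2 n).
Space complexity: O(1).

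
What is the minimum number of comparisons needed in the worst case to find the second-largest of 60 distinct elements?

Lower bound: finding the max needs 60-1 comparisons. By the adversary weight-doubling argument, the max must personally win >= ceil(log_2(60)) = 6 comparisons; the 2nd-largest is among those 6 losers, needing 6-1 more comparisons. Total >= 60-1 + 6-1 = 64. A balanced knockout tournament achieves this.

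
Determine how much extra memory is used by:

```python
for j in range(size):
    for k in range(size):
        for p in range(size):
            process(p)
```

Space complexity: O(1).
Only a constant amount of auxiliary storage is used; nothing grows with n.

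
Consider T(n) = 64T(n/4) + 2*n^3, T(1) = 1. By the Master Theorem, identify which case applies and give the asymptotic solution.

a=64, b=4, f(n)=2*n^3.
log_4(64) = 3, so n^(log_b(a)) = n^3.
f(n) = Theta(n^3), so Case 2 applies.
T(n) = Theta(n^3 log n).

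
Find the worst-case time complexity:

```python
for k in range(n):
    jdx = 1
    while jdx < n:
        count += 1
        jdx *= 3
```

Time complexity: O(n log n).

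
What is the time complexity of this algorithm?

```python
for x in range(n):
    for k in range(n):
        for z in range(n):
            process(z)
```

Time complexity: O(n^3).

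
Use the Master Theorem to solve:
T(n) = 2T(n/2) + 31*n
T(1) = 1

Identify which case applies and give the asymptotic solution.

a=2, b=2, f(n)=31*n.
log_2(2) = 1, so n^(log_b(a)) = n.
f(n) = Theta(n), so Case 2 applies.
T(n) = Theta(n log n).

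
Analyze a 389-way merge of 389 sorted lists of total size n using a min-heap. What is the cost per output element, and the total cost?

Maintain a min-heap of size 389 holding the current head of each list. Each output step does one extract-min (O(log 389)) and one insert of that list's next element (O(log 389)). Each of the n elements passes through the heap exactly once, so the total cost is O(n log 389), i.e. O(log 389) per output element.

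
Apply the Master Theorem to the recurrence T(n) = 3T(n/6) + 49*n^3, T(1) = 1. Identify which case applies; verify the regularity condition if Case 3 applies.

a=3, b=6, f(n)=49*n^3.
log_6(3) = 0.6131 < 3.
f(n) = Omega(n^(0.6131+epsilon)) for some epsilon > 0, so Case 3 is the candidate.
Regularity: a*f(n/b) = 3*49*(n/6)^3 = (3/216)*49*n^3 <= c*f(n) with c = 3/216 < 1. Satisfied.
Case 3: T(n) = Theta(n^3).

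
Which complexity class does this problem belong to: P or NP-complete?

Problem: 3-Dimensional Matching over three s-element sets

This problem is NP-complete: one of Karp's 21 NP-complete problems.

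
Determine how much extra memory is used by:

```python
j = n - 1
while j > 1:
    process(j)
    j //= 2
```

Space complexity: O(1).
Only a constant amount of auxiliary storage is used; nothing grows with n.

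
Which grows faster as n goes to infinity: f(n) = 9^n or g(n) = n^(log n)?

f(n) = 9^n grows faster: take logs: log(n^(log n)) = (log n)^2, log(9^n) = n log 9; n dominates (log n)^2.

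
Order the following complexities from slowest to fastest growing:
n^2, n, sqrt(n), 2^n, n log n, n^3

Ordered by growth rate: sqrt(n) < n < n log n < n^2 < n^3 < 2^n.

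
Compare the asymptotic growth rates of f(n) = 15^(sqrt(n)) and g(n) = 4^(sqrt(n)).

f(n) = 15^(sqrt(n)) grows faster: ratio is (15/4)^(sqrt(n)) -> infinity since 15/4 > 1.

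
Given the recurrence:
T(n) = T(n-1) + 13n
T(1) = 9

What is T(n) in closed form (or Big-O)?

Unrolling: T(n) = 9 + 13*(2 + 3 + ... + n) = 9 + 13*(n(n+1)/2 - 1) = O(n^2).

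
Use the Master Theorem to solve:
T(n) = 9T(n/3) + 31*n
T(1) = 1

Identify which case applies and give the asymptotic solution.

a=9, b=3, f(n)=31*n.
log_3(9) = 2 > 1.
Since f(n) = O(n^1) is polynomially smaller than n^2, Case 1 applies.
T(n) = Theta(n^2).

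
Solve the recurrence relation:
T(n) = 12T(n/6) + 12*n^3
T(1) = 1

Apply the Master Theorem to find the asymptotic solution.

a=12, b=6, f(n)=12*n^3. log_6(12) = 1.387 < 3. Case 3: T(n) = O(n^3).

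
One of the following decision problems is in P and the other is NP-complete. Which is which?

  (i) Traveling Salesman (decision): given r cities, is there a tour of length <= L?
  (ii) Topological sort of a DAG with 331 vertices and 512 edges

(i) is NP-complete: reduces from Hamiltonian Cycle.
(ii) is P: DFS-based topological sort runs in O(V+E).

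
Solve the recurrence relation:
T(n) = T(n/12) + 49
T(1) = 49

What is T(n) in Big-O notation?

Each step divides n by 12 and adds 49. After log_12(n) steps, T(n) = O(log n).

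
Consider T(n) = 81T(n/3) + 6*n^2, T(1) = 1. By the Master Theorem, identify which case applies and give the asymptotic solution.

a=81, b=3, f(n)=6*n^2.
log_3(81) = 4 > 2.
Since f(n) = O(n^2) is polynomially smaller than n^4, Case 1 applies.
T(n) = Theta(n^4).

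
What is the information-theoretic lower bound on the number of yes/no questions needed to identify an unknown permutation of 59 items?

There are 59! = 138683118545689835737939019720389406345902876772687432540821294940160000000000000 permutations. Each yes/no question gives at most 1 bit, so at least ceil(log_2(138683118545689835737939019720389406345902876772687432540821294940160000000000000)) = 267 questions are needed.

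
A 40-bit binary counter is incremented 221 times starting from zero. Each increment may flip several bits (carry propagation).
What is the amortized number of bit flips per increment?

Bit i flips on every 2^i-th increment, so over 221 increments bit i flips floor(221/2^i) times. Summing over i: total flips < 2 * 221. Amortized: < 2 = O(1) per increment.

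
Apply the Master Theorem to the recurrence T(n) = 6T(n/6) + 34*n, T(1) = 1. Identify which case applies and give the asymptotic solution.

a=6, b=6, f(n)=34*n.
log_6(6) = 1, so n^(log_b(a)) = n.
f(n) = Theta(n), so Case 2 applies.
T(n) = Theta(n log n).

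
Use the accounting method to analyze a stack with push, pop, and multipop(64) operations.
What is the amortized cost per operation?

Assign 2 credits per push (1 for the push, 1 saved for a future pop). Each pop or element popped by multipop(64) uses 1 saved credit. Total credits never go negative, so amortized cost is O(1).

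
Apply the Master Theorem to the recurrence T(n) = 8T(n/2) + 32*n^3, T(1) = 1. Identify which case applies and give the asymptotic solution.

a=8, b=2, f(n)=32*n^3.
log_2(8) = 3, so n^(log_b(a)) = n^3.
f(n) = Theta(n^3), so Case 2 applies.
T(n) = Theta(n^3 log n).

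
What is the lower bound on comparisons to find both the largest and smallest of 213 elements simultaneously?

Pair elements first (floor(213/2) comparisons), then find max among winners and min among losers. Total: ceil(3*213/2) - 2 = 318 comparisons.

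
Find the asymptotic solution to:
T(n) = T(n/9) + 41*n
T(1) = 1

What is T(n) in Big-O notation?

Geometric series: 41*n*(1 + 1/9 + 1/9^2 + ...) = O(n). T(n) = O(n).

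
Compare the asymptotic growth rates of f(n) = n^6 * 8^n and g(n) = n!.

g(n) = n! grows faster: by Stirling n! ~ (n/e)^n sqrt(2*pi*n); (n/e)^n eventually dominates n^6 * 8^n.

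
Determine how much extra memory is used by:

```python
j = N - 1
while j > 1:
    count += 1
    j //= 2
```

Space complexity: O(1).
Only a constant amount of auxiliary storage is used; nothing grows with n.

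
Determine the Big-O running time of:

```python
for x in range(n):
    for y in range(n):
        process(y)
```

Time complexity: O(n^2).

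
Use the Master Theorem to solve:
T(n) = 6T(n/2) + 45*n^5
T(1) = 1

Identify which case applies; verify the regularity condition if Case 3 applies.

a=6, b=2, f(n)=45*n^5.
log_2(6) = 2.585 < 5.
f(n) = Omega(n^(2.585+epsilon)) for some epsilon > 0, so Case 3 is the candidate.
Regularity: a*f(n/b) = 6*45*(n/2)^5 = (6/32)*45*n^5 <= c*f(n) with c = 6/32 < 1. Satisfied.
Case 3: T(n) = Theta(n^5).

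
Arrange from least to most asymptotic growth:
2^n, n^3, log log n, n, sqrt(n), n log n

Ordered by growth rate: log log n < sqrt(n) < n < n log n < n^3 < 2^n.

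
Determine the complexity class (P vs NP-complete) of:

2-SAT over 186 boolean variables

This problem is in P: 2-SAT is solvable in linear time via implication-graph SCCs.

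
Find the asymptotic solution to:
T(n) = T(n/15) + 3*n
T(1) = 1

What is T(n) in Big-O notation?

Geometric series: 3*n*(1 + 1/15 + 1/15^2 + ...) = O(n). T(n) = O(n).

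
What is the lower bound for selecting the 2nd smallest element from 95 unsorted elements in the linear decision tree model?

Selecting the 2nd smallest of 95 elements requires Omega(n) comparisons. Every element must be compared at least once. The BFPRT algorithm achieves O(n), making this tight.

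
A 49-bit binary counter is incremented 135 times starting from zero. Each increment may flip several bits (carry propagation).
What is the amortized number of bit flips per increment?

Bit i flips on every 2^i-th increment, so over 135 increments bit i flips floor(135/2^i) times. Summing over i: total flips < 2 * 135. Amortized: < 2 = O(1) per increment.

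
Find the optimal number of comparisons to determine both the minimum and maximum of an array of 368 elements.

Naive approach: 734 comparisons (367 for max + 367 for min).
Optimal: Compare elements in pairs first (floor(n/2) = 184 comparisons), then find max among winners and min among losers (183 comparisons each).
Total: ceil(3n/2) - 2 = 550 comparisons. An adversary argument shows this is also a lower bound.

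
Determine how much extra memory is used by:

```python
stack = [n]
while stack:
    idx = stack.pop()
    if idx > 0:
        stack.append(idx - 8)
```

Space complexity: O(1).
Only a constant amount of auxiliary storage is used; nothing grows with n.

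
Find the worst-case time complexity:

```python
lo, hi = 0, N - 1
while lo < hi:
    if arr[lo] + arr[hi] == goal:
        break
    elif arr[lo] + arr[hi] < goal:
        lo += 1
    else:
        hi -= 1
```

Time complexity: O(n).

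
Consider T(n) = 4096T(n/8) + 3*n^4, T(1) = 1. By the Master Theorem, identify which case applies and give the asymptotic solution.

a=4096, b=8, f(n)=3*n^4.
log_8(4096) = 4, so n^(log_b(a)) = n^4.
f(n) = Theta(n^4), so Case 2 applies.
T(n) = Theta(n^4 log n).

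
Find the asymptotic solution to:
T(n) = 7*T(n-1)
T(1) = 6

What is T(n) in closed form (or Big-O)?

Each step multiplies by 7. T(n) = T(1)*7^(n-1) = 6*7^(n-1).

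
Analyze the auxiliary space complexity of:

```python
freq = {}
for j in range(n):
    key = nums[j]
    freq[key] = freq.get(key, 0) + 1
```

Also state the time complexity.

Space complexity: O(n).
Auxiliary storage grows linearly with the input size n in the worst case.
Time complexity: O(n).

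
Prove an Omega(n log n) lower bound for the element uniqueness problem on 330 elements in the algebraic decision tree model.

In the algebraic decision tree model, element uniqueness on 330 elements is equivalent to determining which cell of an arrangement of C(330,2) = 54285 hyperplanes x_i = x_j contains the input point. Ben-Or's theorem shows this requires Omega(n log n).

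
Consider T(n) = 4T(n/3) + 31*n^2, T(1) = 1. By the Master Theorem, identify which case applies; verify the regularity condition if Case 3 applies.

a=4, b=3, f(n)=31*n^2.
log_3(4) = 1.262 < 2.
f(n) = Omega(n^(1.262+epsilon)) for some epsilon > 0, so Case 3 is the candidate.
Regularity: a*f(n/b) = 4*31*(n/3)^2 = (4/9)*31*n^2 <= c*f(n) with c = 4/9 < 1. Satisfied.
Case 3: T(n) = Theta(n^2).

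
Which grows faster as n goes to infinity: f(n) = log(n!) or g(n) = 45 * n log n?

f(n) = log(n!) and g(n) = 45 * n log n are Theta of each other: Stirling: log(n!) = n log n - n + O(log n) = Theta(n log n); the constant 45 doesn't change the Theta class.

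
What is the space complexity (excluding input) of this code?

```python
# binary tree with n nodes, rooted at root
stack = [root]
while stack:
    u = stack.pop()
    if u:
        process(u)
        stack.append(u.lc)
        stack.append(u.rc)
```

Space complexity: O(n).
Auxiliary storage grows linearly with the input size n in the worst case.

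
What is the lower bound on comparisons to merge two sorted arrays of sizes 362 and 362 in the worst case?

Adversary: with |362 - 362| <= 1 the inputs can be fully interleaved so that every adjacent pair in the merged output comes from different arrays. Then each of the 723 adjacent pairs must be directly compared, or the algorithm cannot determine their relative order. Standard merge meets this bound.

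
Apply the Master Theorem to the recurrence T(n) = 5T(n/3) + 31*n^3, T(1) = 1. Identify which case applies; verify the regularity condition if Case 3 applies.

a=5, b=3, f(n)=31*n^3.
log_3(5) = 1.465 < 3.
f(n) = Omega(n^(1.465+epsilon)) for some epsilon > 0, so Case 3 is the candidate.
Regularity: a*f(n/b) = 5*31*(n/3)^3 = (5/27)*31*n^3 <= c*f(n) with c = 5/27 < 1. Satisfied.
Case 3: T(n) = Theta(n^3).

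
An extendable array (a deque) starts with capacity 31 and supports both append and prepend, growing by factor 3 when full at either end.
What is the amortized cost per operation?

Growth at either end copies all elements; capacities form a geometric sequence with ratio 3, so total copy cost over n operations is O(n) (two geometric series). Amortized O(1).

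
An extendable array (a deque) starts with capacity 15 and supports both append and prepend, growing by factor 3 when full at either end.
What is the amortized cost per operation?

Growth at either end copies all elements; capacities form a geometric sequence with ratio 3, so total copy cost over n operations is O(n) (two geometric series). Amortized O(1).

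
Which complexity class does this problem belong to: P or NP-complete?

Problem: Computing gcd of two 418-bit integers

This problem is in P: the Euclidean algorithm runs in polynomial time in the bit-length.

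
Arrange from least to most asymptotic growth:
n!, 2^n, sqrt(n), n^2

Ordered by growth rate: sqrt(n) < n^2 < 2^n < n!.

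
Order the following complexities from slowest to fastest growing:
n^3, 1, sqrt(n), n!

Ordered by growth rate: 1 < sqrt(n) < n^3 < n!.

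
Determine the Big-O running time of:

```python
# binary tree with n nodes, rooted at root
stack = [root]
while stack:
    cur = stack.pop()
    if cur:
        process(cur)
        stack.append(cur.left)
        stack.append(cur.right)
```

Time complexity: O(n).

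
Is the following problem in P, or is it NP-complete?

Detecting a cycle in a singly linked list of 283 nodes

This problem is in P: Floyd's tortoise-and-hare runs in O(n) time, O(1) space.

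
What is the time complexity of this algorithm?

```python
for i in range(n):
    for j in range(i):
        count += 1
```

Time complexity: O(n^2).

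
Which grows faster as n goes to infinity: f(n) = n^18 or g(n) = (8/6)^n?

g(n) = (8/6)^n grows faster: (8/6)^n is exponential with base 8/6 > 1, dominating every polynomial.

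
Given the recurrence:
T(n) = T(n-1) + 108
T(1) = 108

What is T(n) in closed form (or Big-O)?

Unrolling: T(n) = T(n-1) + 108 = T(n-2) + 2*108 = ... = T(1) + (n-1)*108 = 108 + (n-1)*108 = 108n.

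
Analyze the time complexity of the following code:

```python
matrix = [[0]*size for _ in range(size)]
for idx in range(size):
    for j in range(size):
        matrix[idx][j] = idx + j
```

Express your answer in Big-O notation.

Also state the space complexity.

Time complexity: O(n^2).
Space complexity: O(n^2).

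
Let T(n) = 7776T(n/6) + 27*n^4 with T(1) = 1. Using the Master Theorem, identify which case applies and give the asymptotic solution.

a=7776, b=6, f(n)=27*n^4.
log_6(7776) = 5 > 4.
Since f(n) = O(n^4) is polynomially smaller than n^5, Case 1 applies.
T(n) = Theta(n^5).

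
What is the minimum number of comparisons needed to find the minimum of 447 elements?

Finding the minimum requires 446 comparisons, identical reasoning to finding the maximum. Each comparison eliminates one candidate.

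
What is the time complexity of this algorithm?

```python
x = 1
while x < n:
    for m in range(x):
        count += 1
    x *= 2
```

Time complexity: O(n).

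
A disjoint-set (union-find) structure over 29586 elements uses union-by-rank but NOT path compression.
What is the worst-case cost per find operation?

Union-by-rank alone keeps every tree's height <= log_2(29586) ~= 14.9. Each find traverses from a node to its root, costing O(height) = O(log n). Without path compression this bound is tight.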